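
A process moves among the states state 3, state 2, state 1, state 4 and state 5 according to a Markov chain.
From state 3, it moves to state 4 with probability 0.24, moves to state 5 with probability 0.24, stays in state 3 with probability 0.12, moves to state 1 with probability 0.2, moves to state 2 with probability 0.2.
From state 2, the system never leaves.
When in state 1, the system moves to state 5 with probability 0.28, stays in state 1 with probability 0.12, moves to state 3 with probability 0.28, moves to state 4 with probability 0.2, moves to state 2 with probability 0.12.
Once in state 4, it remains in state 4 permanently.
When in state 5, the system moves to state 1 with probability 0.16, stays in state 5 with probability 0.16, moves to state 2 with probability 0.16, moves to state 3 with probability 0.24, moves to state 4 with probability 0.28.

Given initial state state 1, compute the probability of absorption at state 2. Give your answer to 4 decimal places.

Let h(s) be the probability of absorption at state 2 starting from transient state s. Then h(state 2) = 1 and h(state 4) = 0. By first-step analysis:
h(state 3) = 0.12·h(state 3) + 0.2·1 + 0.2·h(state 1) + 0.24·0 + 0.24·h(state 5)
h(state 1) = 0.28·h(state 3) + 0.12·1 + 0.12·h(state 1) + 0.2·0 + 0.28·h(state 5)
h(state 5) = 0.24·h(state 3) + 0.16·1 + 0.16·h(state 1) + 0.28·0 + 0.16·h(state 5)
Solving: h(state 3) = 0.4220, h(state 1) = 0.3934, h(state 5) = 0.3860.
Starting from state 1, the probability is 0.3934.

0.3934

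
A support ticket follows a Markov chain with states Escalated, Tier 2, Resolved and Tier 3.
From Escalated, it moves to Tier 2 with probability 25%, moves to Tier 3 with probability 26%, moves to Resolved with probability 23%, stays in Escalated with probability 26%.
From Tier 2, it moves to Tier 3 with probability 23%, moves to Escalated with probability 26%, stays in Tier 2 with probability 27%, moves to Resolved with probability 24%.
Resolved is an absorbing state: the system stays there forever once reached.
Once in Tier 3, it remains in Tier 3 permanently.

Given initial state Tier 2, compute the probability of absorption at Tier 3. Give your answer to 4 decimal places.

0.5004

Let h(s) be the probability of absorption at Tier 3 starting from transient state s. Then h(Tier 3) = 1 and h(Resolved) = 0. By first-step analysis:
h(Escalated) = 0.26·h(Escalated) + 0.25·h(Tier 2) + 0.23·0 + 0.26·1
h(Tier 2) = 0.26·h(Escalated) + 0.27·h(Tier 2) + 0.24·0 + 0.23·1
Solving: h(Escalated) = 0.5204, h(Tier 2) = 0.5004.
Starting from Tier 2, the probability is 0.5004.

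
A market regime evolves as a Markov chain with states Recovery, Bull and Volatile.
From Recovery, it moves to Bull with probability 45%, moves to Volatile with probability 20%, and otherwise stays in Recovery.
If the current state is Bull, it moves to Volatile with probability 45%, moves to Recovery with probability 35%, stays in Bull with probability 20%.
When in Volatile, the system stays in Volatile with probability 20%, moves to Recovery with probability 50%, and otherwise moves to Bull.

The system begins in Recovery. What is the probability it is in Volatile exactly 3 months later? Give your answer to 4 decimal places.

Propagate the distribution vector 3 months from Recovery.
After 0 months: (1.0000, 0.0000, 0.0000)
After 1 month: (0.3500, 0.4500, 0.2000)
After 2 months: (0.3800, 0.3075, 0.3125)
After 3 months: (0.3969, 0.3263, 0.2769)
P(in Volatile after 3 months) = 0.2769

0.2769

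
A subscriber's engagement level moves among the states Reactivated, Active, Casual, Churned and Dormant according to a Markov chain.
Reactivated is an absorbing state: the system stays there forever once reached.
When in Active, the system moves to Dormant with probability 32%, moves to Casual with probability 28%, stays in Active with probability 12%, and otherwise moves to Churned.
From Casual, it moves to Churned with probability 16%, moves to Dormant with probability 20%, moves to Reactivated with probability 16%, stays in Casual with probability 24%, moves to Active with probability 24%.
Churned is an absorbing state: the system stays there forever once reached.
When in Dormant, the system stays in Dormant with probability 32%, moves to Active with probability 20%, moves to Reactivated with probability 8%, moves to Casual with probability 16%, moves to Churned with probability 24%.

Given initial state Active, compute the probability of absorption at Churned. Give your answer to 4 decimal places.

0.7973

Let h(s) be the probability of absorption at Churned starting from transient state s. Then h(Churned) = 1 and h(Reactivated) = 0. By first-step analysis:
h(Active) = 0.12·h(Active) + 0.28·h(Casual) + 0.28·1 + 0.32·h(Dormant)
h(Casual) = 0.16·0 + 0.24·h(Active) + 0.24·h(Casual) + 0.16·1 + 0.2·h(Dormant)
h(Dormant) = 0.08·0 + 0.2·h(Active) + 0.16·h(Casual) + 0.24·1 + 0.32·h(Dormant)
Solving: h(Active) = 0.7973, h(Casual) = 0.6576, h(Dormant) = 0.7422.
Starting from Active, the probability is 0.7973.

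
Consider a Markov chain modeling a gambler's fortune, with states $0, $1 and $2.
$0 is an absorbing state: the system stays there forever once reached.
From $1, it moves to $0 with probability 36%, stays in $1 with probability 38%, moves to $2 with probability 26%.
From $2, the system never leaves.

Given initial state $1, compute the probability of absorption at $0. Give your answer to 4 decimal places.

0.5806

Let h(s) be the probability of absorption at $0 starting from transient state s. Then h($0) = 1 and h($2) = 0. By first-step analysis:
h($1) = 0.36·1 + 0.38·h($1) + 0.26·0
Solving: h($1) = 0.5806.
Starting from $1, the probability is 0.5806.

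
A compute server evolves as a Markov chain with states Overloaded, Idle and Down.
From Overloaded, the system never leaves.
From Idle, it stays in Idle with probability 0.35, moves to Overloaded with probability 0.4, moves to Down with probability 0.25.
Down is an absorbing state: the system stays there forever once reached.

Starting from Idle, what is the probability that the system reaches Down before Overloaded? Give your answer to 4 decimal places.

Let h(s) be the probability of absorption at Down starting from transient state s. Then h(Down) = 1 and h(Overloaded) = 0. By first-step analysis:
h(Idle) = 0.4·0 + 0.35·h(Idle) + 0.25·1
Solving: h(Idle) = 0.3846.
Starting from Idle, the probability is 0.3846.

0.3846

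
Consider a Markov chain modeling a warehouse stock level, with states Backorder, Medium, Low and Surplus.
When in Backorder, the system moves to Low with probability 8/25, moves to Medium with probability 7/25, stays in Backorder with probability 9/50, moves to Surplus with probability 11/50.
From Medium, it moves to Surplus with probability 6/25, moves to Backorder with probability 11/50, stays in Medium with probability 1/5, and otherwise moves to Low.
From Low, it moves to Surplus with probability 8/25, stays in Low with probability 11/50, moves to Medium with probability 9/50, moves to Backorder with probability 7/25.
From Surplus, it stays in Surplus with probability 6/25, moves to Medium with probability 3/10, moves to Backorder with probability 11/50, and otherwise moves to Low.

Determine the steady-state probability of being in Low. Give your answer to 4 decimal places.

0.2765

Let the stationary distribution be π with π = πP and π_1 + π_2 + π_3 + π_4 = 1.
π_1 = 0.18·π_1 + 0.22·π_2 + 0.28·π_3 + 0.22·π_4
π_2 = 0.28·π_1 + 0.2·π_2 + 0.18·π_3 + 0.3·π_4
π_3 = 0.32·π_1 + 0.34·π_2 + 0.22·π_3 + 0.24·π_4
Solving with the normalization constraint gives π = (0.2275, 0.2384, 0.2765, 0.2576).
So the stationary probability of Low is 0.2765.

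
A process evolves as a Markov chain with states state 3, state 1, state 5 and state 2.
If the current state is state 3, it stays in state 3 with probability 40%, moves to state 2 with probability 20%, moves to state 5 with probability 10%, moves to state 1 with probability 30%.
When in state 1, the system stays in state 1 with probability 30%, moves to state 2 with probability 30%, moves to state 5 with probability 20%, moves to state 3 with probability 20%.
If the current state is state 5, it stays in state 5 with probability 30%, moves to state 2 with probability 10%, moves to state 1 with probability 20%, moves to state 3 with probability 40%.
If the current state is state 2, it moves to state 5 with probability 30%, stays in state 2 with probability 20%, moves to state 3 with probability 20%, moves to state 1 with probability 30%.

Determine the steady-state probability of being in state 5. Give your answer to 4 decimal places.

Let the stationary distribution be π with π = πP and π_1 + π_2 + π_3 + π_4 = 1.
π_1 = 0.4·π_1 + 0.2·π_2 + 0.4·π_3 + 0.2·π_4
π_2 = 0.3·π_1 + 0.3·π_2 + 0.2·π_3 + 0.3·π_4
π_3 = 0.1·π_1 + 0.2·π_2 + 0.3·π_3 + 0.3·π_4
Solving with the normalization constraint gives π = (0.3029, 0.2788, 0.2115, 0.2067).
So the stationary probability of state 5 is 0.2115.

0.2115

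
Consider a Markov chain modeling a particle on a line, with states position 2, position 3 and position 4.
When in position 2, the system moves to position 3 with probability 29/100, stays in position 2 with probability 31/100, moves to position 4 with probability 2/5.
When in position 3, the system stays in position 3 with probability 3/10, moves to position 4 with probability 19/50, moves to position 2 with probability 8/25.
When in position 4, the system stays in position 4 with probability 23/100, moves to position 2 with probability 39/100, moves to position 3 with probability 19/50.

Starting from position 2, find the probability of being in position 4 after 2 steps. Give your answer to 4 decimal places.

0.3262

Sum over the intermediate state after 1 step:
P = P(position 2→position 2)·P(position 2→position 4) + P(position 2→position 3)·P(position 3→position 4) + P(position 2→position 4)·P(position 4→position 4)
  = 0.31×0.4 + 0.29×0.38 + 0.4×0.23
  = 0.1240 + 0.1102 + 0.0920 = 0.3262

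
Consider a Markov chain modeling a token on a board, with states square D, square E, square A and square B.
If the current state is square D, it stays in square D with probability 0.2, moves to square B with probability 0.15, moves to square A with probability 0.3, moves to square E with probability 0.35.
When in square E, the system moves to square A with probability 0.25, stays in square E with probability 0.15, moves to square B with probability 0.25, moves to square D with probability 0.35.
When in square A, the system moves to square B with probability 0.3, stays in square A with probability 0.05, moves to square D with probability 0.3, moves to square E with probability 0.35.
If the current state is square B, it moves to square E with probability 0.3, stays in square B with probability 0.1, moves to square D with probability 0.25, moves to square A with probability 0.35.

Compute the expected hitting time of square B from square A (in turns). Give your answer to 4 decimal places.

4.1234

Let t(s) be the expected number of turns to first reach square B from state s, with t(square B) = 0. Conditioning on the first turn:
t(square D) = 1 + 0.2·t(square D) + 0.35·t(square E) + 0.3·t(square A)
t(square E) = 1 + 0.35·t(square D) + 0.15·t(square E) + 0.25·t(square A)
t(square A) = 1 + 0.3·t(square D) + 0.35·t(square E) + 0.05·t(square A)
Solving: t(square D) = 4.6857, t(square E) = 4.3186, t(square A) = 4.1234.
Expected turns from square A to square B: 4.1234.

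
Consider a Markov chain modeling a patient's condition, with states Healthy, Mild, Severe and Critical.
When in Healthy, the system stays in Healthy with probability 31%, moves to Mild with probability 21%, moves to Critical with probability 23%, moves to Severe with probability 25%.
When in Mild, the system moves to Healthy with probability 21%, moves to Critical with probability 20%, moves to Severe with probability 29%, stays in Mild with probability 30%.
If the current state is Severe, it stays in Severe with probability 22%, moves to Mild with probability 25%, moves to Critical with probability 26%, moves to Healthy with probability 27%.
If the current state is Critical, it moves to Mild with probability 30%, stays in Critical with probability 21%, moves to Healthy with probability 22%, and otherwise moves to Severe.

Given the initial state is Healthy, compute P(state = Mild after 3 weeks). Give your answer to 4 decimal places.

Propagate the distribution vector 3 weeks from Healthy.
After 0 weeks: (1.0000, 0.0000, 0.0000, 0.0000)
After 1 week: (0.3100, 0.2100, 0.2500, 0.2300)
After 2 weeks: (0.2583, 0.2596, 0.2555, 0.2266)
After 3 weeks: (0.2534, 0.2640, 0.2573, 0.2253)
P(in Mild after 3 weeks) = 0.2640

0.2640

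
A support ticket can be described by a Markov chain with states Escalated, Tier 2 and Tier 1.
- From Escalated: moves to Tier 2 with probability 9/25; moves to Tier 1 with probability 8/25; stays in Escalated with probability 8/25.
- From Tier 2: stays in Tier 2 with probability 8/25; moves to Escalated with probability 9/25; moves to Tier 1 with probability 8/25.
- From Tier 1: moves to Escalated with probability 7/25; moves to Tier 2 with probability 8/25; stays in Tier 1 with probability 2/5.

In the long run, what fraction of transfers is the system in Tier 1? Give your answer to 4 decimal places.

Let the stationary distribution be π with π = πP and π_1 + π_2 + π_3 = 1.
π_1 = 0.32·π_1 + 0.36·π_2 + 0.28·π_3
π_2 = 0.36·π_1 + 0.32·π_2 + 0.32·π_3
Solving with the normalization constraint gives π = (0.3194, 0.3328, 0.3478).
So the stationary probability of Tier 1 is 0.3478.

0.3478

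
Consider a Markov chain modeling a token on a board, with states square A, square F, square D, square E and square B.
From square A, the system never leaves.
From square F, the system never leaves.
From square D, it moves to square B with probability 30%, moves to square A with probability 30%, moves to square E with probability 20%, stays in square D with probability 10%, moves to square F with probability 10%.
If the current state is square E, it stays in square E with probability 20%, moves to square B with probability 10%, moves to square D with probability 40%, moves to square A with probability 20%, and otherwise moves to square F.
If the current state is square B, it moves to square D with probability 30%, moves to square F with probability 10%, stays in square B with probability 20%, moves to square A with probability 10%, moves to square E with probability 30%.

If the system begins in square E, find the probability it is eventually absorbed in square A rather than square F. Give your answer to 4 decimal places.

Let h(s) be the probability of absorption at square A starting from transient state s. Then h(square A) = 1 and h(square F) = 0. By first-step analysis:
h(square D) = 0.3·1 + 0.1·0 + 0.1·h(square D) + 0.2·h(square E) + 0.3·h(square B)
h(square E) = 0.2·1 + 0.1·0 + 0.4·h(square D) + 0.2·h(square E) + 0.1·h(square B)
h(square B) = 0.1·1 + 0.1·0 + 0.3·h(square D) + 0.3·h(square E) + 0.2·h(square B)
Solving: h(square D) = 0.6981, h(square E) = 0.6792, h(square B) = 0.6415.
Starting from square E, the probability is 0.6792.

0.6792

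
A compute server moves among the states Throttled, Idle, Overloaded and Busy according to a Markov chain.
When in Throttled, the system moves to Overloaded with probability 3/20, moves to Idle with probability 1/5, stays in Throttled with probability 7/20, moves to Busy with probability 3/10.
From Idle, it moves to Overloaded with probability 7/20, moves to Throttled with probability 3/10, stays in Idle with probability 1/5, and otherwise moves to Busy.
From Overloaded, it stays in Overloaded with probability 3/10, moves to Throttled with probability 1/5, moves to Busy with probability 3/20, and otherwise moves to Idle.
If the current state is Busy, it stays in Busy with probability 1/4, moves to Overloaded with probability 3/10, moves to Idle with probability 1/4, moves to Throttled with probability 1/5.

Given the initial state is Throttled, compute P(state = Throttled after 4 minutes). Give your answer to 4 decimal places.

Propagate the distribution vector 4 minutes from Throttled.
After 0 minutes: (1.0000, 0.0000, 0.0000, 0.0000)
After 1 minute: (0.3500, 0.2000, 0.1500, 0.3000)
After 2 minutes: (0.2725, 0.2375, 0.2575, 0.2325)
After 3 minutes: (0.2646, 0.2503, 0.2710, 0.2141)
After 4 minutes: (0.2647, 0.2514, 0.2728, 0.2111)
P(in Throttled after 4 minutes) = 0.2647

0.2647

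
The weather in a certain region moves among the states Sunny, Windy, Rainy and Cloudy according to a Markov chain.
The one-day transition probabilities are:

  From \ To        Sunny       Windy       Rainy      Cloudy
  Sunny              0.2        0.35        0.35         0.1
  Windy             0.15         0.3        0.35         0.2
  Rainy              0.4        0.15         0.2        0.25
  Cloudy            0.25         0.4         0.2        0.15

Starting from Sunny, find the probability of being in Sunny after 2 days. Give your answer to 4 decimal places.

Propagate the distribution vector 2 days from Sunny.
After 0 days: (1.0000, 0.0000, 0.0000, 0.0000)
After 1 day: (0.2000, 0.3500, 0.3500, 0.1000)
After 2 days: (0.2575, 0.2675, 0.2825, 0.1925)
P(in Sunny after 2 days) = 0.2575

0.2575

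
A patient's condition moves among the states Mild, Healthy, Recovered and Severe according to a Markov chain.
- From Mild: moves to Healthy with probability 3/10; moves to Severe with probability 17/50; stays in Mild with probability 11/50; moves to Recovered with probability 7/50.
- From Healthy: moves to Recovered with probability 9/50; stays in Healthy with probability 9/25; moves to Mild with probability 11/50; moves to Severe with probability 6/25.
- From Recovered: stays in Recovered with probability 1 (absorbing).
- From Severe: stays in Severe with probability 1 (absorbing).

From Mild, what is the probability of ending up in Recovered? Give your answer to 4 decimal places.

0.3315

Let h(s) be the probability of absorption at Recovered starting from transient state s. Then h(Recovered) = 1 and h(Severe) = 0. By first-step analysis:
h(Mild) = 0.22·h(Mild) + 0.3·h(Healthy) + 0.14·1 + 0.34·0
h(Healthy) = 0.22·h(Mild) + 0.36·h(Healthy) + 0.18·1 + 0.24·0
Solving: h(Mild) = 0.3315, h(Healthy) = 0.3952.
Starting from Mild, the probability is 0.3315.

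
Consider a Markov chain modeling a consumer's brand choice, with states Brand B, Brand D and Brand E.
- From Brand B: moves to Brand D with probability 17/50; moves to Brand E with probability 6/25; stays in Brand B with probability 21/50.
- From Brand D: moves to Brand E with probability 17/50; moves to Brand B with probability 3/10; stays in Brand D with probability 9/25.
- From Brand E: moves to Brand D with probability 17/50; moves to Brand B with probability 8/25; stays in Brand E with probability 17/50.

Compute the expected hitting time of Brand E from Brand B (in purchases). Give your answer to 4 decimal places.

Let t(s) be the expected number of purchases to first reach Brand E from state s, with t(Brand E) = 0. Conditioning on the first purchase:
t(Brand B) = 1 + 0.42·t(Brand B) + 0.34·t(Brand D)
t(Brand D) = 1 + 0.3·t(Brand B) + 0.36·t(Brand D)
Solving: t(Brand B) = 3.6404, t(Brand D) = 3.2689.
Expected purchases from Brand B to Brand E: 3.6404.

3.6404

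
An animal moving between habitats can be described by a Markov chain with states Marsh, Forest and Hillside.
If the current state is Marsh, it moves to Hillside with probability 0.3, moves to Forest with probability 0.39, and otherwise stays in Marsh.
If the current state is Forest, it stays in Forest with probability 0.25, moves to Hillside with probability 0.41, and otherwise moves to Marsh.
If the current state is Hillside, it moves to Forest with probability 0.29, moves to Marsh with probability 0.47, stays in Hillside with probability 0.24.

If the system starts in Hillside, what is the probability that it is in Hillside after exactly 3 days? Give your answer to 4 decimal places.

0.3167

Propagate the distribution vector 3 days from Hillside.
After 0 days: (0.0000, 0.0000, 1.0000)
After 1 day: (0.4700, 0.2900, 0.2400)
After 2 days: (0.3571, 0.3254, 0.3175)
After 3 days: (0.3706, 0.3127, 0.3167)
P(in Hillside after 3 days) = 0.3167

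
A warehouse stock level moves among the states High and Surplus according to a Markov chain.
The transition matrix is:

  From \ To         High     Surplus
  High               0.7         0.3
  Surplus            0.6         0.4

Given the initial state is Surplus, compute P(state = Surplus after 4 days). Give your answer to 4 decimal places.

Propagate the distribution vector 4 days from Surplus.
After 0 days: (0.0000, 1.0000)
After 1 day: (0.6000, 0.4000)
After 2 days: (0.6600, 0.3400)
After 3 days: (0.6660, 0.3340)
After 4 days: (0.6666, 0.3334)
P(in Surplus after 4 days) = 0.3334

0.3334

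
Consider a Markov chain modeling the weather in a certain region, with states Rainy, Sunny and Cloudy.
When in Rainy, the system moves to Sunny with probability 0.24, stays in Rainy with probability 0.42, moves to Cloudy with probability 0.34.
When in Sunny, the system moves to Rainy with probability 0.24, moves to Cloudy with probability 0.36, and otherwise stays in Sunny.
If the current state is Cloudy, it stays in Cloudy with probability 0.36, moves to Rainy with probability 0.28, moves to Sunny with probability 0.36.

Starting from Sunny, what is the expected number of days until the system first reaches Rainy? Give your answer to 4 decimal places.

3.9308

Let t(s) be the expected number of days to first reach Rainy from state s, with t(Rainy) = 0. Conditioning on the first day:
t(Sunny) = 1 + 0.4·t(Sunny) + 0.36·t(Cloudy)
t(Cloudy) = 1 + 0.36·t(Sunny) + 0.36·t(Cloudy)
Solving: t(Sunny) = 3.9308, t(Cloudy) = 3.7736.
Expected days from Sunny to Rainy: 3.9308.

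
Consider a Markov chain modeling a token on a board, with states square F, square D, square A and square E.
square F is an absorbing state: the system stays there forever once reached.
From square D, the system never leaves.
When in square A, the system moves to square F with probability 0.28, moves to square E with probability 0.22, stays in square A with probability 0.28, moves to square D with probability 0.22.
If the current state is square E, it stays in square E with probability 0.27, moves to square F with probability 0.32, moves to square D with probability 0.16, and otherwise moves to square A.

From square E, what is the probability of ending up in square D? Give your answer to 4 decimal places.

0.3617

Let h(s) be the probability of absorption at square D starting from transient state s. Then h(square D) = 1 and h(square F) = 0. By first-step analysis:
h(square A) = 0.28·0 + 0.22·1 + 0.28·h(square A) + 0.22·h(square E)
h(square E) = 0.32·0 + 0.16·1 + 0.25·h(square A) + 0.27·h(square E)
Solving: h(square A) = 0.4161, h(square E) = 0.3617.
Starting from square E, the probability is 0.3617.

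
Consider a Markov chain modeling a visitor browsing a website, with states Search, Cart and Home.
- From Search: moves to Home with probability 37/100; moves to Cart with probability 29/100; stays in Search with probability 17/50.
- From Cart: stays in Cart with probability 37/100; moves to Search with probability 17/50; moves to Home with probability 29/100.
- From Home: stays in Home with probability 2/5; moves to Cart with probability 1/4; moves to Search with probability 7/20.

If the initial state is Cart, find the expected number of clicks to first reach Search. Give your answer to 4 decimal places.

Let t(s) be the expected number of clicks to first reach Search from state s, with t(Search) = 0. Conditioning on the first click:
t(Cart) = 1 + 0.37·t(Cart) + 0.29·t(Home)
t(Home) = 1 + 0.25·t(Cart) + 0.4·t(Home)
Solving: t(Cart) = 2.9133, t(Home) = 2.8805.
Expected clicks from Cart to Search: 2.9133.

2.9133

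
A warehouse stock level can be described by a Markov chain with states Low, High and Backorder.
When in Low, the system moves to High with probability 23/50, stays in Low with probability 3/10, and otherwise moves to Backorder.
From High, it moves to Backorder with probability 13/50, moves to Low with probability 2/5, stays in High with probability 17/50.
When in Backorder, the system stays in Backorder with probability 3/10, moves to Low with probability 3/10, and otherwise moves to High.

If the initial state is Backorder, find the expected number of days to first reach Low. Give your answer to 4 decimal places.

Let t(s) be the expected number of days to first reach Low from state s, with t(Low) = 0. Conditioning on the first day:
t(High) = 1 + 0.34·t(High) + 0.26·t(Backorder)
t(Backorder) = 1 + 0.4·t(High) + 0.3·t(Backorder)
Solving: t(High) = 2.6816, t(Backorder) = 2.9609.
Expected days from Backorder to Low: 2.9609.

2.9609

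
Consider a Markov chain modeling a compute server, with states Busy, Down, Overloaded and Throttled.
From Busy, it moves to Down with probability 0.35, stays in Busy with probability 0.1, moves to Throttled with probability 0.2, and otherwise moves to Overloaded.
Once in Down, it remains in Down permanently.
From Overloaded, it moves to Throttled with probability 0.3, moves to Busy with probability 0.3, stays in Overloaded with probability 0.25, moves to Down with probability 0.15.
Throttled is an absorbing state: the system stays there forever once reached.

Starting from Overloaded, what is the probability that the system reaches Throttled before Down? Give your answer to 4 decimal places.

Let h(s) be the probability of absorption at Throttled starting from transient state s. Then h(Throttled) = 1 and h(Down) = 0. By first-step analysis:
h(Busy) = 0.1·h(Busy) + 0.35·0 + 0.35·h(Overloaded) + 0.2·1
h(Overloaded) = 0.3·h(Busy) + 0.15·0 + 0.25·h(Overloaded) + 0.3·1
Solving: h(Busy) = 0.4474, h(Overloaded) = 0.5789.
Starting from Overloaded, the probability is 0.5789.

0.5789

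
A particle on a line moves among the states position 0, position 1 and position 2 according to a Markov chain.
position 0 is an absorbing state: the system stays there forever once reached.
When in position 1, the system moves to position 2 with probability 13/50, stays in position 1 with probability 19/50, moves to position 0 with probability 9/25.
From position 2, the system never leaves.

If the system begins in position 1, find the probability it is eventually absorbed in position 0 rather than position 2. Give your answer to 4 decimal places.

Let h(s) be the probability of absorption at position 0 starting from transient state s. Then h(position 0) = 1 and h(position 2) = 0. By first-step analysis:
h(position 1) = 0.36·1 + 0.38·h(position 1) + 0.26·0
Solving: h(position 1) = 0.5806.
Starting from position 1, the probability is 0.5806.

0.5806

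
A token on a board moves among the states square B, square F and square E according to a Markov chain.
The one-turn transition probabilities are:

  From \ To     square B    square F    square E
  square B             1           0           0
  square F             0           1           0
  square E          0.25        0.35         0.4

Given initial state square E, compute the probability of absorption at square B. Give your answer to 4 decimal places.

Let h(s) be the probability of absorption at square B starting from transient state s. Then h(square B) = 1 and h(square F) = 0. By first-step analysis:
h(square E) = 0.25·1 + 0.35·0 + 0.4·h(square E)
Solving: h(square E) = 0.4167.
Starting from square E, the probability is 0.4167.

0.4167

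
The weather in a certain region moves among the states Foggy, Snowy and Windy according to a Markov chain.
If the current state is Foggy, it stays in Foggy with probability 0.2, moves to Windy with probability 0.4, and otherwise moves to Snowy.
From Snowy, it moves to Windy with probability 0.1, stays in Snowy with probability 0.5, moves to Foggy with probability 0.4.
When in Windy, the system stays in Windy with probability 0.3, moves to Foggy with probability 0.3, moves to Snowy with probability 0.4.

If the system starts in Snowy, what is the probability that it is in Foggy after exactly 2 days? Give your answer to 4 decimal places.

Sum over the intermediate state after 1 day:
P = P(Snowy→Foggy)·P(Foggy→Foggy) + P(Snowy→Snowy)·P(Snowy→Foggy) + P(Snowy→Windy)·P(Windy→Foggy)
  = 0.4×0.2 + 0.5×0.4 + 0.1×0.3
  = 0.0800 + 0.2000 + 0.0300 = 0.3100

0.3100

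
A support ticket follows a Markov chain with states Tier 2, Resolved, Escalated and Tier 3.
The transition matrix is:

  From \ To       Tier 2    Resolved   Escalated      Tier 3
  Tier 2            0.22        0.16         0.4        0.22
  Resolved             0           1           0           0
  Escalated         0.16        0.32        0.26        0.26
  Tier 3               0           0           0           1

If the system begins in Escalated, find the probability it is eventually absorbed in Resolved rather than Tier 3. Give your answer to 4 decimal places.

0.5362

Let h(s) be the probability of absorption at Resolved starting from transient state s. Then h(Resolved) = 1 and h(Tier 3) = 0. By first-step analysis:
h(Tier 2) = 0.22·h(Tier 2) + 0.16·1 + 0.4·h(Escalated) + 0.22·0
h(Escalated) = 0.16·h(Tier 2) + 0.32·1 + 0.26·h(Escalated) + 0.26·0
Solving: h(Tier 2) = 0.4801, h(Escalated) = 0.5362.
Starting from Escalated, the probability is 0.5362.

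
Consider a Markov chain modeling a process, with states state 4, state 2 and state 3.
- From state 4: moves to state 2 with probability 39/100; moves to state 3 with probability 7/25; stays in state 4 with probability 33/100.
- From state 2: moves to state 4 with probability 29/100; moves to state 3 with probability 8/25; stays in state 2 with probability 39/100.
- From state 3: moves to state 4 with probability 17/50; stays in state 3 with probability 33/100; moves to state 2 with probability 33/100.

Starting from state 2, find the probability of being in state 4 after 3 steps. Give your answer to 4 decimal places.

0.3183

Propagate the distribution vector 3 steps from state 2.
After 0 steps: (0.0000, 1.0000, 0.0000)
After 1 step: (0.2900, 0.3900, 0.3200)
After 2 steps: (0.3176, 0.3708, 0.3116)
After 3 steps: (0.3183, 0.3713, 0.3104)
P(in state 4 after 3 steps) = 0.3183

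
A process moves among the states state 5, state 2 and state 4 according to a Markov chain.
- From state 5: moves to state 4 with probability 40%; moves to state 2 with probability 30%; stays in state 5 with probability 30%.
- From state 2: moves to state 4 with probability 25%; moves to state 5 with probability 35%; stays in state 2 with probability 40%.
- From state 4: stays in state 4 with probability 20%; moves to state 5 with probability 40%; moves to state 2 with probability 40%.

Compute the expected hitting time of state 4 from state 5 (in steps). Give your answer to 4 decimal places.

2.8571

Let t(s) be the expected number of steps to first reach state 4 from state s, with t(state 4) = 0. Conditioning on the first step:
t(state 5) = 1 + 0.3·t(state 5) + 0.3·t(state 2)
t(state 2) = 1 + 0.35·t(state 5) + 0.4·t(state 2)
Solving: t(state 5) = 2.8571, t(state 2) = 3.3333.
Expected steps from state 5 to state 4: 2.8571.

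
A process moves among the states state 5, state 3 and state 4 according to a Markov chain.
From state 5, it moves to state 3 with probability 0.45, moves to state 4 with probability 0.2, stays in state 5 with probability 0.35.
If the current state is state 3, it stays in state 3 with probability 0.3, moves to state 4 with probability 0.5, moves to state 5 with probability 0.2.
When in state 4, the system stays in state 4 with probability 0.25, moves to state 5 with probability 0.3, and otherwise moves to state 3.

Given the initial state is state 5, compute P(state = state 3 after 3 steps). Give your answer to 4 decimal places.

0.3926

Propagate the distribution vector 3 steps from state 5.
After 0 steps: (1.0000, 0.0000, 0.0000)
After 1 step: (0.3500, 0.4500, 0.2000)
After 2 steps: (0.2725, 0.3825, 0.3450)
After 3 steps: (0.2754, 0.3926, 0.3320)
P(in state 3 after 3 steps) = 0.3926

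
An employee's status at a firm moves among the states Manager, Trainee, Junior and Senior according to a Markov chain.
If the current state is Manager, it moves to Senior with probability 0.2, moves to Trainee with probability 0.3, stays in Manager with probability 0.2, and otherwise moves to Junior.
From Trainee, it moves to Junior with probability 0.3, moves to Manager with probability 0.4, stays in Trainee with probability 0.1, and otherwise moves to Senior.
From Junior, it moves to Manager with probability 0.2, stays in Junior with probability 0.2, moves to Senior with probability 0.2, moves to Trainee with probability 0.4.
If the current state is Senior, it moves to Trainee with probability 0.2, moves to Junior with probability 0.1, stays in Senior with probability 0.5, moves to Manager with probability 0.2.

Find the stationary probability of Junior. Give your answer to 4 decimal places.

0.2208

Let the stationary distribution be π with π = πP and π_1 + π_2 + π_3 + π_4 = 1.
π_1 = 0.2·π_1 + 0.4·π_2 + 0.2·π_3 + 0.2·π_4
π_2 = 0.3·π_1 + 0.1·π_2 + 0.4·π_3 + 0.2·π_4
π_3 = 0.3·π_1 + 0.3·π_2 + 0.2·π_3 + 0.1·π_4
Solving with the normalization constraint gives π = (0.2489, 0.2446, 0.2208, 0.2857).
So the stationary probability of Junior is 0.2208.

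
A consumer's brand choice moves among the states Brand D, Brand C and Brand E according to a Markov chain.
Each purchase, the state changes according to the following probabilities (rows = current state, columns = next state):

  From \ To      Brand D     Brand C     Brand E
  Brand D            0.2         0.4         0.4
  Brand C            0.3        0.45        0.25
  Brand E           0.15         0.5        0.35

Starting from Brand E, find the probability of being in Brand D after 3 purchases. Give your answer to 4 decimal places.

0.2306

Propagate the distribution vector 3 purchases from Brand E.
After 0 purchases: (0.0000, 0.0000, 1.0000)
After 1 purchase: (0.1500, 0.5000, 0.3500)
After 2 purchases: (0.2325, 0.4600, 0.3075)
After 3 purchases: (0.2306, 0.4538, 0.3156)
P(in Brand D after 3 purchases) = 0.2306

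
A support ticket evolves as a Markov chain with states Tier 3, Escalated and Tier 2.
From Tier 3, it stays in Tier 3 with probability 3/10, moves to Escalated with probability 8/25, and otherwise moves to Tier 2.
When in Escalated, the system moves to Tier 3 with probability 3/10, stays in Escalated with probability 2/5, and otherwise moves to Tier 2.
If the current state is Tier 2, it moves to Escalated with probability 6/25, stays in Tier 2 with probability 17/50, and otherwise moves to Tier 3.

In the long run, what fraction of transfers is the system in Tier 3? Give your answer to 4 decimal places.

Let the stationary distribution be π with π = πP and π_1 + π_2 + π_3 = 1.
π_1 = 0.3·π_1 + 0.3·π_2 + 0.42·π_3
π_2 = 0.32·π_1 + 0.4·π_2 + 0.24·π_3
Solving with the normalization constraint gives π = (0.3409, 0.3182, 0.3409).
So the stationary probability of Tier 3 is 0.3409.

0.3409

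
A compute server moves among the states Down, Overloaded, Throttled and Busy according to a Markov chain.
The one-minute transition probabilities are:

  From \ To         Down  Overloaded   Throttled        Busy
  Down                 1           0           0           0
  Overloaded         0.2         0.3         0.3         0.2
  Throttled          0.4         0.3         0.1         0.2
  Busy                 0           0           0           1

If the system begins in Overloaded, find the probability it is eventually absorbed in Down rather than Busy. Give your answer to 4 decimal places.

0.5556

Let h(s) be the probability of absorption at Down starting from transient state s. Then h(Down) = 1 and h(Busy) = 0. By first-step analysis:
h(Overloaded) = 0.2·1 + 0.3·h(Overloaded) + 0.3·h(Throttled) + 0.2·0
h(Throttled) = 0.4·1 + 0.3·h(Overloaded) + 0.1·h(Throttled) + 0.2·0
Solving: h(Overloaded) = 0.5556, h(Throttled) = 0.6296.
Starting from Overloaded, the probability is 0.5556.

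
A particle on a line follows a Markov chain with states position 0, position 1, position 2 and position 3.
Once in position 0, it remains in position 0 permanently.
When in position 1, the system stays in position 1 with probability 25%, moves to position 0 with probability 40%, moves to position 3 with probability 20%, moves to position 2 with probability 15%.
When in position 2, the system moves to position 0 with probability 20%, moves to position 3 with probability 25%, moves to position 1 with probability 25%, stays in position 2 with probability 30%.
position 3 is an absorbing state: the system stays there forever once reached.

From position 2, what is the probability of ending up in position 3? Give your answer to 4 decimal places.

Let h(s) be the probability of absorption at position 3 starting from transient state s. Then h(position 3) = 1 and h(position 0) = 0. By first-step analysis:
h(position 1) = 0.4·0 + 0.25·h(position 1) + 0.15·h(position 2) + 0.2·1
h(position 2) = 0.2·0 + 0.25·h(position 1) + 0.3·h(position 2) + 0.25·1
Solving: h(position 1) = 0.3641, h(position 2) = 0.4872.
Starting from position 2, the probability is 0.4872.

0.4872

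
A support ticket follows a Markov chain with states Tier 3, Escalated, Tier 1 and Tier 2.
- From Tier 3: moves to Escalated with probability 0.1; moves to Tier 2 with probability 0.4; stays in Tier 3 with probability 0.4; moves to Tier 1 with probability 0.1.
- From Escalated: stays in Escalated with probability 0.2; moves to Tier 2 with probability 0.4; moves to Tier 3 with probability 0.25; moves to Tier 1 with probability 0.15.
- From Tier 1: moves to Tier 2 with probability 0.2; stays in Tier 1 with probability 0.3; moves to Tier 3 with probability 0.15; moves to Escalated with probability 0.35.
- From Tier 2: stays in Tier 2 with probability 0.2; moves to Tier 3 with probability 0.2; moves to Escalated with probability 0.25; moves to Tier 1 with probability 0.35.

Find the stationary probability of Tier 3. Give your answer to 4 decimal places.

0.2496

Let the stationary distribution be π with π = πP and π_1 + π_2 + π_3 + π_4 = 1.
π_1 = 0.4·π_1 + 0.25·π_2 + 0.15·π_3 + 0.2·π_4
π_2 = 0.1·π_1 + 0.2·π_2 + 0.35·π_3 + 0.25·π_4
π_3 = 0.1·π_1 + 0.15·π_2 + 0.3·π_3 + 0.35·π_4
Solving with the normalization constraint gives π = (0.2496, 0.2245, 0.2312, 0.2948).
So the stationary probability of Tier 3 is 0.2496.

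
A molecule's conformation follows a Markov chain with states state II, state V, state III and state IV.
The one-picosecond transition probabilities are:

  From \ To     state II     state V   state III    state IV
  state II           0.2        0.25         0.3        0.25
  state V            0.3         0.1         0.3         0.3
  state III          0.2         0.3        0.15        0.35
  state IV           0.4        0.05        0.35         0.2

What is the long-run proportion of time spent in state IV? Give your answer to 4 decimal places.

Let the stationary distribution be π with π = πP and π_1 + π_2 + π_3 + π_4 = 1.
π_1 = 0.2·π_1 + 0.3·π_2 + 0.2·π_3 + 0.4·π_4
π_2 = 0.25·π_1 + 0.1·π_2 + 0.3·π_3 + 0.05·π_4
π_3 = 0.3·π_1 + 0.3·π_2 + 0.15·π_3 + 0.35·π_4
Solving with the normalization constraint gives π = (0.2727, 0.1818, 0.2727, 0.2727).
So the stationary probability of state IV is 0.2727.

0.2727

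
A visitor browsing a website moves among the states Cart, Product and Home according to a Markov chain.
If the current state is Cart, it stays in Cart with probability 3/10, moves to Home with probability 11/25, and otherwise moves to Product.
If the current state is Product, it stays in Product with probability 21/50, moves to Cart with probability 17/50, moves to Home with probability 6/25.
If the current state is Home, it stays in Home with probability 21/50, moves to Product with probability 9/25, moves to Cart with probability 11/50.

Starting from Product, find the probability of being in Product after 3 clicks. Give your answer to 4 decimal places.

Propagate the distribution vector 3 clicks from Product.
After 0 clicks: (0.0000, 1.0000, 0.0000)
After 1 click: (0.3400, 0.4200, 0.2400)
After 2 clicks: (0.2976, 0.3512, 0.3512)
After 3 clicks: (0.2860, 0.3513, 0.3627)
P(in Product after 3 clicks) = 0.3513

0.3513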